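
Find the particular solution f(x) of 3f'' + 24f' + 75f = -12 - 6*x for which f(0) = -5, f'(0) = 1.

f = -84/625 - 2*x/25 - 11489*exp(-4*x)*sin(3*x)/1875 - 3041*cos(3*x)*exp(-4*x)/625

Divide through by 3: f'' + 8f' + 25f = -4 - 2*x.
Characteristic equation r² + 8r + 25 = 0 has discriminant (8)² - 4·(25) = -36 < 0, so r = -4 ± 3i.
Hence f_h = C1*cos(3*x)*exp(-4*x) + C2*exp(-4*x)*sin(3*x).
For the particular solution try f_p = A0 + A1*x. Substituting and matching coefficients of each power of x gives A0 = -84/625, A1 = -2/25, so f_p = -84/625 - 2*x/25.
General solution: f = -84/625 - 2*x/25 + C1*cos(3*x)*exp(-4*x) + C2*exp(-4*x)*sin(3*x).
Apply the initial conditions: f(0) = -84/625 + C1 = -5 and f'(0) = -2/25 - 4*C1 + 3*C2 = 1. Solving gives C1 = -3041/625, C2 = -11489/1875.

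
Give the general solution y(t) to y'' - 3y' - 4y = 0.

y = C1*exp(-t) + C2*exp(4*t)

Characteristic equation r² - 3r - 4 = 0 factors as (r + 1)(r - 4) = 0, so r = -1, 4.
Hence y_h = C1*exp(-t) + C2*exp(4*t).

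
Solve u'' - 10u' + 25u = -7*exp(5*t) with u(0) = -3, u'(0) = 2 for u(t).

u = -3*exp(5*t) + 17*t*exp(5*t) - 7*t**2*exp(5*t)/2

Characteristic equation r² - 10r + 25 = 0 has discriminant (-10)² - 4·(25) = 0, so r = 5 is a repeated root.
Hence u_h = (C1 + C2*t)*exp(5*t).
Since exp(5*t) solves the homogeneous equation (r = 5 is a root of multiplicity 2), multiply the trial by t^2. Try u_p = A*t^2*exp(5*t). Substituting into the equation and dividing by exp(5*t) gives A = -7/2, so u_p = -7*t^2*exp(5*t)/2.
General solution: u = C1*exp(5*t) - 7*t^2*exp(5*t)/2 + C2*t*exp(5*t).
Apply the initial conditions: u(0) = C1 = -3 and u'(0) = C2 + 5*C1 = 2. Solving gives C1 = -3, C2 = 17.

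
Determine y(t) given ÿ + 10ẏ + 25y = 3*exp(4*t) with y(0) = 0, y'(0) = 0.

Characteristic equation r² + 10r + 25 = 0 has discriminant (10)² - 4·(25) = 0, so r = -5 is a repeated root.
Hence y_h = (C1 + C2*t)*exp(-5*t).
Try y_p = A*exp(4*t). Substituting into the equation and dividing by exp(4*t) gives A = 1/27, so y_p = exp(4*t)/27.
General solution: y = exp(4*t)/27 + C1*exp(-5*t) + C2*t*exp(-5*t).
Apply the initial conditions: y(0) = 1/27 + C1 = 0 and y'(0) = 4/27 + C2 - 5*C1 = 0. Solving gives C1 = -1/27, C2 = -1/3.

y = -exp(-5*t)/27 + exp(4*t)/27 - t*exp(-5*t)/3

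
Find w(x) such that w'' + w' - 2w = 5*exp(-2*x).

w = C1*exp(x) + C2*exp(-2*x) - 5*x*exp(-2*x)/3

Characteristic equation r² + r - 2 = 0 factors as (r - 1)(r + 2) = 0, so r = 1, -2.
Hence w_h = C1*exp(x) + C2*exp(-2*x).
Since exp(-2*x) solves the homogeneous equation (r = -2 is a root of multiplicity 1), multiply the trial by x. Try w_p = A*x*exp(-2*x). Substituting into the equation and dividing by exp(-2*x) gives A = -5/3, so w_p = -5*x*exp(-2*x)/3.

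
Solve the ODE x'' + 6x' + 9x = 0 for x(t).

x = C1*exp(-3*t) + C2*t*exp(-3*t)

Characteristic equation r² + 6r + 9 = 0 has discriminant (6)² - 4·(9) = 0, so r = -3 is a repeated root.
Hence x_h = (C1 + C2*t)*exp(-3*t).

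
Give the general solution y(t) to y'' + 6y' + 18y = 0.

y = C1*cos(3*t)*exp(-3*t) + C2*exp(-3*t)*sin(3*t)

Characteristic equation r² + 6r + 18 = 0 has discriminant (6)² - 4·(18) = -36 < 0, so r = -3 ± 3i.
Hence y_h = C1*cos(3*t)*exp(-3*t) + C2*exp(-3*t)*sin(3*t).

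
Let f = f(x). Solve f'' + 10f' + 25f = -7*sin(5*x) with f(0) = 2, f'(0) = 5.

Characteristic equation r² + 10r + 25 = 0 has discriminant (10)² - 4·(25) = 0, so r = -5 is a repeated root.
Hence f_h = (C1 + C2*x)*exp(-5*x).
Try f_p = A*cos(5*x) + B*sin(5*x). Substituting and equating the coefficients of cos(5x) and sin(5x) gives A = 7/50, B = 0, so f_p = 7*cos(5*x)/50.
General solution: f = 7*cos(5*x)/50 + C1*exp(-5*x) + C2*x*exp(-5*x).
Apply the initial conditions: f(0) = 7/50 + C1 = 2 and f'(0) = C2 - 5*C1 = 5. Solving gives C1 = 93/50, C2 = 143/10.

f = 7*cos(5*x)/50 + 93*exp(-5*x)/50 + 143*x*exp(-5*x)/10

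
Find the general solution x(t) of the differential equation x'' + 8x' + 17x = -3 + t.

x = -59/289 + t/17 + C1*cos(t)*exp(-4*t) + C2*exp(-4*t)*sin(t)

Characteristic equation r² + 8r + 17 = 0 has discriminant (8)² - 4·(17) = -4 < 0, so r = -4 ± i.
Hence x_h = C1*cos(t)*exp(-4*t) + C2*exp(-4*t)*sin(t).
For the particular solution try x_p = A0 + A1*t. Substituting and matching coefficients of each power of t gives A0 = -59/289, A1 = 1/17, so x_p = -59/289 + t/17.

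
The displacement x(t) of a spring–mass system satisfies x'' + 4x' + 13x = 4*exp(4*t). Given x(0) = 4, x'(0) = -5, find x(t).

Characteristic equation r² + 4r + 13 = 0 has discriminant (4)² - 4·(13) = -36 < 0, so r = -2 ± 3i.
Hence x_h = C1*cos(3*t)*exp(-2*t) + C2*exp(-2*t)*sin(3*t).
Try x_p = A*exp(4*t). Substituting into the equation and dividing by exp(4*t) gives A = 4/45, so x_p = 4*exp(4*t)/45.
General solution: x = 4*exp(4*t)/45 + C1*cos(3*t)*exp(-2*t) + C2*exp(-2*t)*sin(3*t).
Apply the initial conditions: x(0) = 4/45 + C1 = 4 and x'(0) = 16/45 - 2*C1 + 3*C2 = -5. Solving gives C1 = 176/45, C2 = 37/45.

x = 4*exp(4*t)/45 + 37*exp(-2*t)*sin(3*t)/45 + 176*cos(3*t)*exp(-2*t)/45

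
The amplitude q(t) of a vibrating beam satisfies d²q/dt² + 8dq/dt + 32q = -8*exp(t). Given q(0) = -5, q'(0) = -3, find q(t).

q = -8*exp(t)/41 - 903*exp(-4*t)*sin(4*t)/164 - 197*cos(4*t)*exp(-4*t)/41

Characteristic equation r² + 8r + 32 = 0 has discriminant (8)² - 4·(32) = -64 < 0, so r = -4 ± 4i.
Hence q_h = C1*cos(4*t)*exp(-4*t) + C2*exp(-4*t)*sin(4*t).
Try q_p = A*exp(t). Substituting into the equation and dividing by exp(t) gives A = -8/41, so q_p = -8*exp(t)/41.
General solution: q = -8*exp(t)/41 + C1*cos(4*t)*exp(-4*t) + C2*exp(-4*t)*sin(4*t).
Apply the initial conditions: q(0) = -8/41 + C1 = -5 and q'(0) = -8/41 - 4*C1 + 4*C2 = -3. Solving gives C1 = -197/41, C2 = -903/164.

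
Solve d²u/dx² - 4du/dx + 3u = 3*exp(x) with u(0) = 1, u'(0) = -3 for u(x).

u = -5*exp(3*x)/4 + 9*exp(x)/4 - 3*x*exp(x)/2

Characteristic equation r² - 4r + 3 = 0 factors as (r - 1)(r - 3) = 0, so r = 1, 3.
Hence u_h = C1*exp(x) + C2*exp(3*x).
Since exp(x) solves the homogeneous equation (r = 1 is a root of multiplicity 1), multiply the trial by x. Try u_p = A*x*exp(x). Substituting into the equation and dividing by exp(x) gives A = -3/2, so u_p = -3*x*exp(x)/2.
General solution: u = C1*exp(x) + C2*exp(3*x) - 3*x*exp(x)/2.
Apply the initial conditions: u(0) = C1 + C2 = 1 and u'(0) = -3/2 + C1 + 3*C2 = -3. Solving gives C1 = 9/4, C2 = -5/4.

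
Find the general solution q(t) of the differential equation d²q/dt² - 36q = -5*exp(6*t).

Characteristic equation r² - 36 = 0 factors as (r + 6)(r - 6) = 0, so r = -6, 6.
Hence q_h = C1*exp(-6*t) + C2*exp(6*t).
Since exp(6*t) solves the homogeneous equation (r = 6 is a root of multiplicity 1), multiply the trial by t. Try q_p = A*t*exp(6*t). Substituting into the equation and dividing by exp(6*t) gives A = -5/12, so q_p = -5*t*exp(6*t)/12.

q = C1*exp(-6*t) + C2*exp(6*t) - 5*t*exp(6*t)/12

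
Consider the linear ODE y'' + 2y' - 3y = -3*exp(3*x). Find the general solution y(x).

Characteristic equation r² + 2r - 3 = 0 factors as (r + 3)(r - 1) = 0, so r = -3, 1.
Hence y_h = C1*exp(-3*x) + C2*exp(x).
Try y_p = A*exp(3*x). Substituting into the equation and dividing by exp(3*x) gives A = -1/4, so y_p = -exp(3*x)/4.

y = -exp(3*x)/4 + C1*exp(-3*x) + C2*exp(x)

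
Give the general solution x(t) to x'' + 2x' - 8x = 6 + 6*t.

Characteristic equation r² + 2r - 8 = 0 factors as (r + 4)(r - 2) = 0, so r = -4, 2.
Hence x_h = C1*exp(-4*t) + C2*exp(2*t).
For the particular solution try x_p = A0 + A1*t. Substituting and matching coefficients of each power of t gives A0 = -15/16, A1 = -3/4, so x_p = -15/16 - 3*t/4.

x = -15/16 - 3*t/4 + C1*exp(-4*t) + C2*exp(2*t)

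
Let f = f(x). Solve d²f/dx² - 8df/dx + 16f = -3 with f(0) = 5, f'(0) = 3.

Characteristic equation r² - 8r + 16 = 0 has discriminant (-8)² - 4·(16) = 0, so r = 4 is a repeated root.
Hence f_h = (C1 + C2*x)*exp(4*x).
For the particular solution try f_p = A0. Substituting and matching coefficients of each power of x gives A0 = -3/16, so f_p = -3/16.
General solution: f = -3/16 + C1*exp(4*x) + C2*x*exp(4*x).
Apply the initial conditions: f(0) = -3/16 + C1 = 5 and f'(0) = C2 + 4*C1 = 3. Solving gives C1 = 83/16, C2 = -71/4.

f = -3/16 + 83*exp(4*x)/16 - 71*x*exp(4*x)/4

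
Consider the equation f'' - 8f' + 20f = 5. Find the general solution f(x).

Characteristic equation r² - 8r + 20 = 0 has discriminant (-8)² - 4·(20) = -16 < 0, so r = 4 ± 2i.
Hence f_h = C1*cos(2*x)*exp(4*x) + C2*exp(4*x)*sin(2*x).
For the particular solution try f_p = A0. Substituting and matching coefficients of each power of x gives A0 = 1/4, so f_p = 1/4.

f = 1/4 + C1*cos(2*x)*exp(4*x) + C2*exp(4*x)*sin(2*x)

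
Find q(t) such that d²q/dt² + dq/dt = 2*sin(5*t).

Characteristic equation r² + r = 0 factors as (r + 1)r = 0, so r = -1, 0.
Hence q_h = C1*exp(-t) + C2.
Try q_p = A*cos(5*t) + B*sin(5*t). Substituting and equating the coefficients of cos(5t) and sin(5t) gives A = -1/65, B = -1/13, so q_p = -sin(5*t)/13 - cos(5*t)/65.

q = C2 - sin(5*t)/13 - cos(5*t)/65 + C1*exp(-t)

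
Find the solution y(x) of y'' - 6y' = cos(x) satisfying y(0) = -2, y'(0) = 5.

Characteristic equation r² - 6r = 0 factors as (r - 6)r = 0, so r = 6, 0.
Hence y_h = C1*exp(6*x) + C2.
Try y_p = A*cos(x) + B*sin(x). Substituting and equating the coefficients of cos(x) and sin(x) gives A = -1/37, B = -6/37, so y_p = -6*sin(x)/37 - cos(x)/37.
General solution: y = C2 - 6*sin(x)/37 - cos(x)/37 + C1*exp(6*x).
Apply the initial conditions: y(0) = -1/37 + C1 + C2 = -2 and y'(0) = -6/37 + 6*C1 = 5. Solving gives C1 = 191/222, C2 = -17/6.

y = -17/6 - 6*sin(x)/37 - cos(x)/37 + 191*exp(6*x)/222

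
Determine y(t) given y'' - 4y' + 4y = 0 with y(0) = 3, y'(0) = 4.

Characteristic equation r² - 4r + 4 = 0 has discriminant (-4)² - 4·(4) = 0, so r = 2 is a repeated root.
Hence y_h = (C1 + C2*t)*exp(2*t).
Apply the initial conditions: y(0) = C1 = 3 and y'(0) = C2 + 2*C1 = 4. Solving gives C1 = 3, C2 = -2.

y = 3*exp(2*t) - 2*t*exp(2*t)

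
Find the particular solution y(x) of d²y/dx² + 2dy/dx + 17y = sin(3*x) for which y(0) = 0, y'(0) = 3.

y = -3*cos(3*x)/50 + 2*sin(3*x)/25 + 3*cos(4*x)*exp(-x)/50 + 141*exp(-x)*sin(4*x)/200

Characteristic equation r² + 2r + 17 = 0 has discriminant (2)² - 4·(17) = -64 < 0, so r = -1 ± 4i.
Hence y_h = C1*cos(4*x)*exp(-x) + C2*exp(-x)*sin(4*x).
Try y_p = A*cos(3*x) + B*sin(3*x). Substituting and equating the coefficients of cos(3x) and sin(3x) gives A = -3/50, B = 2/25, so y_p = -3*cos(3*x)/50 + 2*sin(3*x)/25.
General solution: y = -3*cos(3*x)/50 + 2*sin(3*x)/25 + C1*cos(4*x)*exp(-x) + C2*exp(-x)*sin(4*x).
Apply the initial conditions: y(0) = -3/50 + C1 = 0 and y'(0) = 6/25 - C1 + 4*C2 = 3. Solving gives C1 = 3/50, C2 = 141/200.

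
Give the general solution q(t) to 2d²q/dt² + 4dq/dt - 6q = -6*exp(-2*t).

Divide through by 2: q'' + 2q' - 3q = -3*exp(-2*t).
Characteristic equation r² + 2r - 3 = 0 factors as (r - 1)(r + 3) = 0, so r = 1, -3.
Hence q_h = C1*exp(t) + C2*exp(-3*t).
Try q_p = A*exp(-2*t). Substituting into the equation and dividing by exp(-2*t) gives A = 1, so q_p = exp(-2*t).

q = C1*exp(t) + C2*exp(-3*t) + exp(-2*t)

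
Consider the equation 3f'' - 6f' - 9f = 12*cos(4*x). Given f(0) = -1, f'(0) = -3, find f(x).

f = -76*cos(4*x)/425 - 32*sin(4*x)/425 - 22*exp(3*x)/25 + exp(-x)/17

Divide through by 3: f'' - 2f' - 3f = 4*cos(4*x).
Characteristic equation r² - 2r - 3 = 0 factors as (r - 3)(r + 1) = 0, so r = 3, -1.
Hence f_h = C1*exp(3*x) + C2*exp(-x).
Try f_p = A*cos(4*x) + B*sin(4*x). Substituting and equating the coefficients of cos(4x) and sin(4x) gives A = -76/425, B = -32/425, so f_p = -76*cos(4*x)/425 - 32*sin(4*x)/425.
General solution: f = -76*cos(4*x)/425 - 32*sin(4*x)/425 + C1*exp(3*x) + C2*exp(-x).
Apply the initial conditions: f(0) = -76/425 + C1 + C2 = -1 and f'(0) = -128/425 - C2 + 3*C1 = -3. Solving gives C1 = -22/25, C2 = 1/17.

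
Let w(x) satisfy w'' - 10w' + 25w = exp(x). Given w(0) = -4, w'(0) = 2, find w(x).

w = -65*exp(5*x)/16 + exp(x)/16 + 89*x*exp(5*x)/4

Characteristic equation r² - 10r + 25 = 0 has discriminant (-10)² - 4·(25) = 0, so r = 5 is a repeated root.
Hence w_h = (C1 + C2*x)*exp(5*x).
Try w_p = A*exp(x). Substituting into the equation and dividing by exp(x) gives A = 1/16, so w_p = exp(x)/16.
General solution: w = exp(x)/16 + C1*exp(5*x) + C2*x*exp(5*x).
Apply the initial conditions: w(0) = 1/16 + C1 = -4 and w'(0) = 1/16 + C2 + 5*C1 = 2. Solving gives C1 = -65/16, C2 = 89/4.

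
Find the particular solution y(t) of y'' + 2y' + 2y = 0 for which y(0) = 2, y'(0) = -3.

y = -exp(-t)*sin(t) + 2*cos(t)*exp(-t)

Characteristic equation r² + 2r + 2 = 0 has discriminant (2)² - 4·(2) = -4 < 0, so r = -1 ± i.
Hence y_h = C1*cos(t)*exp(-t) + C2*exp(-t)*sin(t).
Apply the initial conditions: y(0) = C1 = 2 and y'(0) = C2 - C1 = -3. Solving gives C1 = 2, C2 = -1.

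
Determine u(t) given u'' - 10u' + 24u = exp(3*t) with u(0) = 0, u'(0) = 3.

u = -2*exp(4*t) + exp(3*t)/3 + 5*exp(6*t)/3

Characteristic equation r² - 10r + 24 = 0 factors as (r - 4)(r - 6) = 0, so r = 4, 6.
Hence u_h = C1*exp(4*t) + C2*exp(6*t).
Try u_p = A*exp(3*t). Substituting into the equation and dividing by exp(3*t) gives A = 1/3, so u_p = exp(3*t)/3.
General solution: u = exp(3*t)/3 + C1*exp(4*t) + C2*exp(6*t).
Apply the initial conditions: u(0) = 1/3 + C1 + C2 = 0 and u'(0) = 1 + 4*C1 + 6*C2 = 3. Solving gives C1 = -2, C2 = 5/3.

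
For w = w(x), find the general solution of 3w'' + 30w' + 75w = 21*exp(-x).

Divide through by 3: w'' + 10w' + 25w = 7*exp(-x).
Characteristic equation r² + 10r + 25 = 0 has discriminant (10)² - 4·(25) = 0, so r = -5 is a repeated root.
Hence w_h = (C1 + C2*x)*exp(-5*x).
Try w_p = A*exp(-x). Substituting into the equation and dividing by exp(-x) gives A = 7/16, so w_p = 7*exp(-x)/16.

w = 7*exp(-x)/16 + C1*exp(-5*x) + C2*x*exp(-5*x)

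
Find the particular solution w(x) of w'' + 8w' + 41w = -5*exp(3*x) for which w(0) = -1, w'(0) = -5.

Characteristic equation r² + 8r + 41 = 0 has discriminant (8)² - 4·(41) = -100 < 0, so r = -4 ± 5i.
Hence w_h = C1*cos(5*x)*exp(-4*x) + C2*exp(-4*x)*sin(5*x).
Try w_p = A*exp(3*x). Substituting into the equation and dividing by exp(3*x) gives A = -5/74, so w_p = -5*exp(3*x)/74.
General solution: w = -5*exp(3*x)/74 + C1*cos(5*x)*exp(-4*x) + C2*exp(-4*x)*sin(5*x).
Apply the initial conditions: w(0) = -5/74 + C1 = -1 and w'(0) = -15/74 - 4*C1 + 5*C2 = -5. Solving gives C1 = -69/74, C2 = -631/370.

w = -5*exp(3*x)/74 - 631*exp(-4*x)*sin(5*x)/370 - 69*cos(5*x)*exp(-4*x)/74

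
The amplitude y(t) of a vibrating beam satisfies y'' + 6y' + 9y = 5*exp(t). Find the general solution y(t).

y = 5*exp(t)/16 + C1*exp(-3*t) + C2*t*exp(-3*t)

Characteristic equation r² + 6r + 9 = 0 has discriminant (6)² - 4·(9) = 0, so r = -3 is a repeated root.
Hence y_h = (C1 + C2*t)*exp(-3*t).
Try y_p = A*exp(t). Substituting into the equation and dividing by exp(t) gives A = 5/16, so y_p = 5*exp(t)/16.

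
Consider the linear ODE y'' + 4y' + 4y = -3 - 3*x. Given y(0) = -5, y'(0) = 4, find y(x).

y = -5*exp(-2*x) - 3*x/4 - 21*x*exp(-2*x)/4

Characteristic equation r² + 4r + 4 = 0 has discriminant (4)² - 4·(4) = 0, so r = -2 is a repeated root.
Hence y_h = (C1 + C2*x)*exp(-2*x).
For the particular solution try y_p = A0 + A1*x. Substituting and matching coefficients of each power of x gives A0 = 0, A1 = -3/4, so y_p = -3*x/4.
General solution: y = -3*x/4 + C1*exp(-2*x) + C2*x*exp(-2*x).
Apply the initial conditions: y(0) = C1 = -5 and y'(0) = -3/4 + C2 - 2*C1 = 4. Solving gives C1 = -5, C2 = -21/4.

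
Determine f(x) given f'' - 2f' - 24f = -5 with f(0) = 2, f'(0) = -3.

f = 5/24 + 5*exp(6*x)/12 + 11*exp(-4*x)/8

Characteristic equation r² - 2r - 24 = 0 factors as (r - 6)(r + 4) = 0, so r = 6, -4.
Hence f_h = C1*exp(6*x) + C2*exp(-4*x).
For the particular solution try f_p = A0. Substituting and matching coefficients of each power of x gives A0 = 5/24, so f_p = 5/24.
General solution: f = 5/24 + C1*exp(6*x) + C2*exp(-4*x).
Apply the initial conditions: f(0) = 5/24 + C1 + C2 = 2 and f'(0) = -4*C2 + 6*C1 = -3. Solving gives C1 = 5/12, C2 = 11/8.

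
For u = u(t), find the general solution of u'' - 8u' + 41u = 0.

Characteristic equation r² - 8r + 41 = 0 has discriminant (-8)² - 4·(41) = -100 < 0, so r = 4 ± 5i.
Hence u_h = C1*cos(5*t)*exp(4*t) + C2*exp(4*t)*sin(5*t).

u = C1*cos(5*t)*exp(4*t) + C2*exp(4*t)*sin(5*t)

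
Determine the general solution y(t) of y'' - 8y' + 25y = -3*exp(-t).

Characteristic equation r² - 8r + 25 = 0 has discriminant (-8)² - 4·(25) = -36 < 0, so r = 4 ± 3i.
Hence y_h = C1*cos(3*t)*exp(4*t) + C2*exp(4*t)*sin(3*t).
Try y_p = A*exp(-t). Substituting into the equation and dividing by exp(-t) gives A = -3/34, so y_p = -3*exp(-t)/34.

y = -3*exp(-t)/34 + C1*cos(3*t)*exp(4*t) + C2*exp(4*t)*sin(3*t)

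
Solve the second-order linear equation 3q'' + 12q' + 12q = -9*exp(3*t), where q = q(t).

Divide through by 3: q'' + 4q' + 4q = -3*exp(3*t).
Characteristic equation r² + 4r + 4 = 0 has discriminant (4)² - 4·(4) = 0, so r = -2 is a repeated root.
Hence q_h = (C1 + C2*t)*exp(-2*t).
Try q_p = A*exp(3*t). Substituting into the equation and dividing by exp(3*t) gives A = -3/25, so q_p = -3*exp(3*t)/25.

q = -3*exp(3*t)/25 + C1*exp(-2*t) + C2*t*exp(-2*t)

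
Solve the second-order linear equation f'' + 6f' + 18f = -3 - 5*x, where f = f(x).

Characteristic equation r² + 6r + 18 = 0 has discriminant (6)² - 4·(18) = -36 < 0, so r = -3 ± 3i.
Hence f_h = C1*cos(3*x)*exp(-3*x) + C2*exp(-3*x)*sin(3*x).
For the particular solution try f_p = A0 + A1*x. Substituting and matching coefficients of each power of x gives A0 = -2/27, A1 = -5/18, so f_p = -2/27 - 5*x/18.

f = -2/27 - 5*x/18 + C1*cos(3*x)*exp(-3*x) + C2*exp(-3*x)*sin(3*x)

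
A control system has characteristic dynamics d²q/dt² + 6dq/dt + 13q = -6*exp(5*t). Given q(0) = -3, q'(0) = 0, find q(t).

Characteristic equation r² + 6r + 13 = 0 has discriminant (6)² - 4·(13) = -16 < 0, so r = -3 ± 2i.
Hence q_h = C1*cos(2*t)*exp(-3*t) + C2*exp(-3*t)*sin(2*t).
Try q_p = A*exp(5*t). Substituting into the equation and dividing by exp(5*t) gives A = -3/34, so q_p = -3*exp(5*t)/34.
General solution: q = -3*exp(5*t)/34 + C1*cos(2*t)*exp(-3*t) + C2*exp(-3*t)*sin(2*t).
Apply the initial conditions: q(0) = -3/34 + C1 = -3 and q'(0) = -15/34 - 3*C1 + 2*C2 = 0. Solving gives C1 = -99/34, C2 = -141/34.

q = -3*exp(5*t)/34 - 141*exp(-3*t)*sin(2*t)/34 - 99*cos(2*t)*exp(-3*t)/34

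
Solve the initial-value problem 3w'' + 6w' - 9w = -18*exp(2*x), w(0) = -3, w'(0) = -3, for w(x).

Divide through by 3: w'' + 2w' - 3w = -6*exp(2*x).
Characteristic equation r² + 2r - 3 = 0 factors as (r - 1)(r + 3) = 0, so r = 1, -3.
Hence w_h = C1*exp(x) + C2*exp(-3*x).
Try w_p = A*exp(2*x). Substituting into the equation and dividing by exp(2*x) gives A = -6/5, so w_p = -6*exp(2*x)/5.
General solution: w = -6*exp(2*x)/5 + C1*exp(x) + C2*exp(-3*x).
Apply the initial conditions: w(0) = -6/5 + C1 + C2 = -3 and w'(0) = -12/5 + C1 - 3*C2 = -3. Solving gives C1 = -3/2, C2 = -3/10.

w = -6*exp(2*x)/5 - 3*exp(x)/2 - 3*exp(-3*x)/10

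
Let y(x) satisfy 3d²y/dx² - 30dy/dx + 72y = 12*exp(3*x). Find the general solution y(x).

y = 4*exp(3*x)/3 + C1*exp(4*x) + C2*exp(6*x)

Divide through by 3: y'' - 10y' + 24y = 4*exp(3*x).
Characteristic equation r² - 10r + 24 = 0 factors as (r - 4)(r - 6) = 0, so r = 4, 6.
Hence y_h = C1*exp(4*x) + C2*exp(6*x).
Try y_p = A*exp(3*x). Substituting into the equation and dividing by exp(3*x) gives A = 4/3, so y_p = 4*exp(3*x)/3.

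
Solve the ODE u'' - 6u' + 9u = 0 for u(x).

u = C1*exp(3*x) + C2*x*exp(3*x)

Characteristic equation r² - 6r + 9 = 0 has discriminant (-6)² - 4·(9) = 0, so r = 3 is a repeated root.
Hence u_h = (C1 + C2*x)*exp(3*x).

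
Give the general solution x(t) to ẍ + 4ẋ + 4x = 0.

x = C1*exp(-2*t) + C2*t*exp(-2*t)

Characteristic equation r² + 4r + 4 = 0 has discriminant (4)² - 4·(4) = 0, so r = -2 is a repeated root.
Hence x_h = (C1 + C2*t)*exp(-2*t).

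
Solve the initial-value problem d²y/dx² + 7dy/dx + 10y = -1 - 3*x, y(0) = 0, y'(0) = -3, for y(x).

Characteristic equation r² + 7r + 10 = 0 factors as (r + 5)(r + 2) = 0, so r = -5, -2.
Hence y_h = C1*exp(-5*x) + C2*exp(-2*x).
For the particular solution try y_p = A0 + A1*x. Substituting and matching coefficients of each power of x gives A0 = 11/100, A1 = -3/10, so y_p = 11/100 - 3*x/10.
General solution: y = 11/100 - 3*x/10 + C1*exp(-5*x) + C2*exp(-2*x).
Apply the initial conditions: y(0) = 11/100 + C1 + C2 = 0 and y'(0) = -3/10 - 5*C1 - 2*C2 = -3. Solving gives C1 = 73/75, C2 = -13/12.

y = 11/100 - 13*exp(-2*x)/12 - 3*x/10 + 73*exp(-5*x)/75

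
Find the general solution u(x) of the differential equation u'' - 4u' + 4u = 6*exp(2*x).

Characteristic equation r² - 4r + 4 = 0 has discriminant (-4)² - 4·(4) = 0, so r = 2 is a repeated root.
Hence u_h = (C1 + C2*x)*exp(2*x).
Since exp(2*x) solves the homogeneous equation (r = 2 is a root of multiplicity 2), multiply the trial by x^2. Try u_p = A*x^2*exp(2*x). Substituting into the equation and dividing by exp(2*x) gives A = 3, so u_p = 3*x^2*exp(2*x).

u = C1*exp(2*x) + 3*x**2*exp(2*x) + C2*x*exp(2*x)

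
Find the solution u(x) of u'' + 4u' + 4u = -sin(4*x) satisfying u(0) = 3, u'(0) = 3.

u = cos(4*x)/25 + 3*sin(4*x)/100 + 74*exp(-2*x)/25 + 44*x*exp(-2*x)/5

Characteristic equation r² + 4r + 4 = 0 has discriminant (4)² - 4·(4) = 0, so r = -2 is a repeated root.
Hence u_h = (C1 + C2*x)*exp(-2*x).
Try u_p = A*cos(4*x) + B*sin(4*x). Substituting and equating the coefficients of cos(4x) and sin(4x) gives A = 1/25, B = 3/100, so u_p = cos(4*x)/25 + 3*sin(4*x)/100.
General solution: u = cos(4*x)/25 + 3*sin(4*x)/100 + C1*exp(-2*x) + C2*x*exp(-2*x).
Apply the initial conditions: u(0) = 1/25 + C1 = 3 and u'(0) = 3/25 + C2 - 2*C1 = 3. Solving gives C1 = 74/25, C2 = 44/5.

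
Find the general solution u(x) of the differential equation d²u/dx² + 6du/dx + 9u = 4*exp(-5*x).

u = C1*exp(-3*x) + C2*x*exp(-3*x) + exp(-5*x)

Characteristic equation r² + 6r + 9 = 0 has discriminant (6)² - 4·(9) = 0, so r = -3 is a repeated root.
Hence u_h = (C1 + C2*x)*exp(-3*x).
Try u_p = A*exp(-5*x). Substituting into the equation and dividing by exp(-5*x) gives A = 1, so u_p = exp(-5*x).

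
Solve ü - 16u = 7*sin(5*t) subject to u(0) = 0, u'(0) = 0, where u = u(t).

u = -35*exp(-4*t)/328 - 7*sin(5*t)/41 + 35*exp(4*t)/328

Characteristic equation r² - 16 = 0 factors as (r + 4)(r - 4) = 0, so r = -4, 4.
Hence u_h = C1*exp(-4*t) + C2*exp(4*t).
Try u_p = A*cos(5*t) + B*sin(5*t). Substituting and equating the coefficients of cos(5t) and sin(5t) gives A = 0, B = -7/41, so u_p = -7*sin(5*t)/41.
General solution: u = -7*sin(5*t)/41 + C1*exp(-4*t) + C2*exp(4*t).
Apply the initial conditions: u(0) = C1 + C2 = 0 and u'(0) = -35/41 - 4*C1 + 4*C2 = 0. Solving gives C1 = -35/328, C2 = 35/328.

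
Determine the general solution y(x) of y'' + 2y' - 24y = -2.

y = 1/12 + C1*exp(-6*x) + C2*exp(4*x)

Characteristic equation r² + 2r - 24 = 0 factors as (r + 6)(r - 4) = 0, so r = -6, 4.
Hence y_h = C1*exp(-6*x) + C2*exp(4*x).
For the particular solution try y_p = A0. Substituting and matching coefficients of each power of x gives A0 = 1/12, so y_p = 1/12.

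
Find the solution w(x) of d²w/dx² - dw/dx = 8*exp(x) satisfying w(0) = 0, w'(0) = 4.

w = 4 - 4*exp(x) + 8*x*exp(x)

Characteristic equation r² - r = 0 factors as (r - 1)r = 0, so r = 1, 0.
Hence w_h = C1*exp(x) + C2.
Since exp(x) solves the homogeneous equation (r = 1 is a root of multiplicity 1), multiply the trial by x. Try w_p = A*x*exp(x). Substituting into the equation and dividing by exp(x) gives A = 8, so w_p = 8*x*exp(x).
General solution: w = C2 + C1*exp(x) + 8*x*exp(x).
Apply the initial conditions: w(0) = C1 + C2 = 0 and w'(0) = 8 + C1 = 4. Solving gives C1 = -4, C2 = 4.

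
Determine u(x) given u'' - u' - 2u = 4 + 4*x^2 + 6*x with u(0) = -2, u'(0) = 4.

Characteristic equation r² - r - 2 = 0 factors as (r - 2)(r + 1) = 0, so r = 2, -1.
Hence u_h = C1*exp(2*x) + C2*exp(-x).
For the particular solution try u_p = A0 + A1*x + A2*x^2. Substituting and matching coefficients of each power of x gives A0 = -7/2, A1 = -1, A2 = -2, so u_p = -7/2 - x - 2*x^2.
General solution: u = -7/2 - x - 2*x^2 + C1*exp(2*x) + C2*exp(-x).
Apply the initial conditions: u(0) = -7/2 + C1 + C2 = -2 and u'(0) = -1 - C2 + 2*C1 = 4. Solving gives C1 = 13/6, C2 = -2/3.

u = -7/2 - x - 2*x**2 - 2*exp(-x)/3 + 13*exp(2*x)/6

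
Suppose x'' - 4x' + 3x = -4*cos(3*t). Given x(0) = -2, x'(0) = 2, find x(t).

Characteristic equation r² - 4r + 3 = 0 factors as (r - 3)(r - 1) = 0, so r = 3, 1.
Hence x_h = C1*exp(3*t) + C2*exp(t).
Try x_p = A*cos(3*t) + B*sin(3*t). Substituting and equating the coefficients of cos(3t) and sin(3t) gives A = 2/15, B = 4/15, so x_p = 2*cos(3*t)/15 + 4*sin(3*t)/15.
General solution: x = 2*cos(3*t)/15 + 4*sin(3*t)/15 + C1*exp(3*t) + C2*exp(t).
Apply the initial conditions: x(0) = 2/15 + C1 + C2 = -2 and x'(0) = 4/5 + C2 + 3*C1 = 2. Solving gives C1 = 5/3, C2 = -19/5.

x = -19*exp(t)/5 + 2*cos(3*t)/15 + 4*sin(3*t)/15 + 5*exp(3*t)/3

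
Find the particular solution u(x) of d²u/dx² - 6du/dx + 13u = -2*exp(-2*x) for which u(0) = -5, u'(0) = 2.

Characteristic equation r² - 6r + 13 = 0 has discriminant (-6)² - 4·(13) = -16 < 0, so r = 3 ± 2i.
Hence u_h = C1*cos(2*x)*exp(3*x) + C2*exp(3*x)*sin(2*x).
Try u_p = A*exp(-2*x). Substituting into the equation and dividing by exp(-2*x) gives A = -2/29, so u_p = -2*exp(-2*x)/29.
General solution: u = -2*exp(-2*x)/29 + C1*cos(2*x)*exp(3*x) + C2*exp(3*x)*sin(2*x).
Apply the initial conditions: u(0) = -2/29 + C1 = -5 and u'(0) = 4/29 + 2*C2 + 3*C1 = 2. Solving gives C1 = -143/29, C2 = 483/58.

u = -2*exp(-2*x)/29 - 143*cos(2*x)*exp(3*x)/29 + 483*exp(3*x)*sin(2*x)/58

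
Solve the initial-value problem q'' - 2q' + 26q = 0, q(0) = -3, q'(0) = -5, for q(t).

q = -3*cos(5*t)*exp(t) - 2*exp(t)*sin(5*t)/5

Characteristic equation r² - 2r + 26 = 0 has discriminant (-2)² - 4·(26) = -100 < 0, so r = 1 ± 5i.
Hence q_h = C1*cos(5*t)*exp(t) + C2*exp(t)*sin(5*t).
Apply the initial conditions: q(0) = C1 = -3 and q'(0) = C1 + 5*C2 = -5. Solving gives C1 = -3, C2 = -2/5.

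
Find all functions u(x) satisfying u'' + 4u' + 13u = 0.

u = C1*cos(3*x)*exp(-2*x) + C2*exp(-2*x)*sin(3*x)

Characteristic equation r² + 4r + 13 = 0 has discriminant (4)² - 4·(13) = -36 < 0, so r = -2 ± 3i.
Hence u_h = C1*cos(3*x)*exp(-2*x) + C2*exp(-2*x)*sin(3*x).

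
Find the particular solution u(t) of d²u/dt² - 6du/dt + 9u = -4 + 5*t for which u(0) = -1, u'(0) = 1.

Characteristic equation r² - 6r + 9 = 0 has discriminant (-6)² - 4·(9) = 0, so r = 3 is a repeated root.
Hence u_h = (C1 + C2*t)*exp(3*t).
For the particular solution try u_p = A0 + A1*t. Substituting and matching coefficients of each power of t gives A0 = -2/27, A1 = 5/9, so u_p = -2/27 + 5*t/9.
General solution: u = -2/27 + 5*t/9 + C1*exp(3*t) + C2*t*exp(3*t).
Apply the initial conditions: u(0) = -2/27 + C1 = -1 and u'(0) = 5/9 + C2 + 3*C1 = 1. Solving gives C1 = -25/27, C2 = 29/9.

u = -2/27 - 25*exp(3*t)/27 + 5*t/9 + 29*t*exp(3*t)/9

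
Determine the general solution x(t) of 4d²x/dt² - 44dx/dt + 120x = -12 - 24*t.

x = -13/75 - t/5 + C1*exp(5*t) + C2*exp(6*t)

Divide through by 4: x'' - 11x' + 30x = -3 - 6*t.
Characteristic equation r² - 11r + 30 = 0 factors as (r - 5)(r - 6) = 0, so r = 5, 6.
Hence x_h = C1*exp(5*t) + C2*exp(6*t).
For the particular solution try x_p = A0 + A1*t. Substituting and matching coefficients of each power of t gives A0 = -13/75, A1 = -1/5, so x_p = -13/75 - t/5.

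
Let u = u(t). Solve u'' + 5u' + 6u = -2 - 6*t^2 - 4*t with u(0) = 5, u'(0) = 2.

Characteristic equation r² + 5r + 6 = 0 factors as (r + 2)(r + 3) = 0, so r = -2, -3.
Hence u_h = C1*exp(-2*t) + C2*exp(-3*t).
For the particular solution try u_p = A0 + A1*t + A2*t^2. Substituting and matching coefficients of each power of t gives A0 = -5/6, A1 = 1, A2 = -1, so u_p = -5/6 + t - t^2.
General solution: u = -5/6 + t - t^2 + C1*exp(-2*t) + C2*exp(-3*t).
Apply the initial conditions: u(0) = -5/6 + C1 + C2 = 5 and u'(0) = 1 - 3*C2 - 2*C1 = 2. Solving gives C1 = 37/2, C2 = -38/3.

u = -5/6 + t - t**2 - 38*exp(-3*t)/3 + 37*exp(-2*t)/2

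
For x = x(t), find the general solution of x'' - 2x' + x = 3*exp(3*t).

x = 3*exp(3*t)/4 + C1*exp(t) + C2*t*exp(t)

Characteristic equation r² - 2r + 1 = 0 has discriminant (-2)² - 4·(1) = 0, so r = 1 is a repeated root.
Hence x_h = (C1 + C2*t)*exp(t).
Try x_p = A*exp(3*t). Substituting into the equation and dividing by exp(3*t) gives A = 3/4, so x_p = 3*exp(3*t)/4.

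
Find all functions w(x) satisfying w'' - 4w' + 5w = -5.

Characteristic equation r² - 4r + 5 = 0 has discriminant (-4)² - 4·(5) = -4 < 0, so r = 2 ± i.
Hence w_h = C1*cos(x)*exp(2*x) + C2*exp(2*x)*sin(x).
For the particular solution try w_p = A0. Substituting and matching coefficients of each power of x gives A0 = -1, so w_p = -1.

w = -1 + C1*cos(x)*exp(2*x) + C2*exp(2*x)*sin(x)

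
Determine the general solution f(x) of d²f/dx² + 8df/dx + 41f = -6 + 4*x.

f = -278/1681 + 4*x/41 + C1*cos(5*x)*exp(-4*x) + C2*exp(-4*x)*sin(5*x)

Characteristic equation r² + 8r + 41 = 0 has discriminant (8)² - 4·(41) = -100 < 0, so r = -4 ± 5i.
Hence f_h = C1*cos(5*x)*exp(-4*x) + C2*exp(-4*x)*sin(5*x).
For the particular solution try f_p = A0 + A1*x. Substituting and matching coefficients of each power of x gives A0 = -278/1681, A1 = 4/41, so f_p = -278/1681 + 4*x/41.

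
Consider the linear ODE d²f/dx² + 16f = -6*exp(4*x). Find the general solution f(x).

Characteristic equation r² + 16 = 0 has discriminant (0)² - 4·(16) = -64 < 0, so r = ± 4i.
Hence f_h = C1*cos(4*x) + C2*sin(4*x).
Try f_p = A*exp(4*x). Substituting into the equation and dividing by exp(4*x) gives A = -3/16, so f_p = -3*exp(4*x)/16.

f = -3*exp(4*x)/16 + C1*cos(4*x) + C2*sin(4*x)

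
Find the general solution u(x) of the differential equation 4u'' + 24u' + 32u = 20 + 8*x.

Divide through by 4: u'' + 6u' + 8u = 5 + 2*x.
Characteristic equation r² + 6r + 8 = 0 factors as (r + 2)(r + 4) = 0, so r = -2, -4.
Hence u_h = C1*exp(-2*x) + C2*exp(-4*x).
For the particular solution try u_p = A0 + A1*x. Substituting and matching coefficients of each power of x gives A0 = 7/16, A1 = 1/4, so u_p = 7/16 + x/4.

u = 7/16 + x/4 + C1*exp(-2*x) + C2*exp(-4*x)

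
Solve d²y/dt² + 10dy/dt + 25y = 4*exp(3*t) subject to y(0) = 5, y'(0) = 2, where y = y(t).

Characteristic equation r² + 10r + 25 = 0 has discriminant (10)² - 4·(25) = 0, so r = -5 is a repeated root.
Hence y_h = (C1 + C2*t)*exp(-5*t).
Try y_p = A*exp(3*t). Substituting into the equation and dividing by exp(3*t) gives A = 1/16, so y_p = exp(3*t)/16.
General solution: y = exp(3*t)/16 + C1*exp(-5*t) + C2*t*exp(-5*t).
Apply the initial conditions: y(0) = 1/16 + C1 = 5 and y'(0) = 3/16 + C2 - 5*C1 = 2. Solving gives C1 = 79/16, C2 = 53/2.

y = exp(3*t)/16 + 79*exp(-5*t)/16 + 53*t*exp(-5*t)/2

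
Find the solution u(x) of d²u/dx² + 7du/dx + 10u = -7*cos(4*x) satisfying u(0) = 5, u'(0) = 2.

Characteristic equation r² + 7r + 10 = 0 factors as (r + 5)(r + 2) = 0, so r = -5, -2.
Hence u_h = C1*exp(-5*x) + C2*exp(-2*x).
Try u_p = A*cos(4*x) + B*sin(4*x). Substituting and equating the coefficients of cos(4x) and sin(4x) gives A = 21/410, B = -49/205, so u_p = -49*sin(4*x)/205 + 21*cos(4*x)/410.
General solution: u = -49*sin(4*x)/205 + 21*cos(4*x)/410 + C1*exp(-5*x) + C2*exp(-2*x).
Apply the initial conditions: u(0) = 21/410 + C1 + C2 = 5 and u'(0) = -196/205 - 5*C1 - 2*C2 = 2. Solving gives C1 = -527/123, C2 = 277/30.

u = -527*exp(-5*x)/123 - 49*sin(4*x)/205 + 21*cos(4*x)/410 + 277*exp(-2*x)/30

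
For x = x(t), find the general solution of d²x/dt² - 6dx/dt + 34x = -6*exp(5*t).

x = -6*exp(5*t)/29 + C1*cos(5*t)*exp(3*t) + C2*exp(3*t)*sin(5*t)

Characteristic equation r² - 6r + 34 = 0 has discriminant (-6)² - 4·(34) = -100 < 0, so r = 3 ± 5i.
Hence x_h = C1*cos(5*t)*exp(3*t) + C2*exp(3*t)*sin(5*t).
Try x_p = A*exp(5*t). Substituting into the equation and dividing by exp(5*t) gives A = -6/29, so x_p = -6*exp(5*t)/29.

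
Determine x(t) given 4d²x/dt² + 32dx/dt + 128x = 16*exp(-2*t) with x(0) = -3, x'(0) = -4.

Divide through by 4: x'' + 8x' + 32x = 4*exp(-2*t).
Characteristic equation r² + 8r + 32 = 0 has discriminant (8)² - 4·(32) = -64 < 0, so r = -4 ± 4i.
Hence x_h = C1*cos(4*t)*exp(-4*t) + C2*exp(-4*t)*sin(4*t).
Try x_p = A*exp(-2*t). Substituting into the equation and dividing by exp(-2*t) gives A = 1/5, so x_p = exp(-2*t)/5.
General solution: x = exp(-2*t)/5 + C1*cos(4*t)*exp(-4*t) + C2*exp(-4*t)*sin(4*t).
Apply the initial conditions: x(0) = 1/5 + C1 = -3 and x'(0) = -2/5 - 4*C1 + 4*C2 = -4. Solving gives C1 = -16/5, C2 = -41/10.

x = exp(-2*t)/5 - 41*exp(-4*t)*sin(4*t)/10 - 16*cos(4*t)*exp(-4*t)/5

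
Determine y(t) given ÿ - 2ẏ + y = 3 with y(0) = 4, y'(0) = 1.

y = 3 + exp(t)

Characteristic equation r² - 2r + 1 = 0 has discriminant (-2)² - 4·(1) = 0, so r = 1 is a repeated root.
Hence y_h = (C1 + C2*t)*exp(t).
For the particular solution try y_p = A0. Substituting and matching coefficients of each power of t gives A0 = 3, so y_p = 3.
General solution: y = 3 + C1*exp(t) + C2*t*exp(t).
Apply the initial conditions: y(0) = 3 + C1 = 4 and y'(0) = C1 + C2 = 1. Solving gives C1 = 1, C2 = 0.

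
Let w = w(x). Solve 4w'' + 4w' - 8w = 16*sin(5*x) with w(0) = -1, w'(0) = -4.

w = -68*exp(x)/39 - 54*sin(5*x)/377 - 10*cos(5*x)/377 + 67*exp(-2*x)/87

Divide through by 4: w'' + w' - 2w = 4*sin(5*x).
Characteristic equation r² + r - 2 = 0 factors as (r - 1)(r + 2) = 0, so r = 1, -2.
Hence w_h = C1*exp(x) + C2*exp(-2*x).
Try w_p = A*cos(5*x) + B*sin(5*x). Substituting and equating the coefficients of cos(5x) and sin(5x) gives A = -10/377, B = -54/377, so w_p = -54*sin(5*x)/377 - 10*cos(5*x)/377.
General solution: w = -54*sin(5*x)/377 - 10*cos(5*x)/377 + C1*exp(x) + C2*exp(-2*x).
Apply the initial conditions: w(0) = -10/377 + C1 + C2 = -1 and w'(0) = -270/377 + C1 - 2*C2 = -4. Solving gives C1 = -68/39, C2 = 67/87.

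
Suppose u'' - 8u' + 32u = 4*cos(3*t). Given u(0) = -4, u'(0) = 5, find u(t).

Characteristic equation r² - 8r + 32 = 0 has discriminant (-8)² - 4·(32) = -64 < 0, so r = 4 ± 4i.
Hence u_h = C1*cos(4*t)*exp(4*t) + C2*exp(4*t)*sin(4*t).
Try u_p = A*cos(3*t) + B*sin(3*t). Substituting and equating the coefficients of cos(3t) and sin(3t) gives A = 92/1105, B = -96/1105, so u_p = -96*sin(3*t)/1105 + 92*cos(3*t)/1105.
General solution: u = -96*sin(3*t)/1105 + 92*cos(3*t)/1105 + C1*cos(4*t)*exp(4*t) + C2*exp(4*t)*sin(4*t).
Apply the initial conditions: u(0) = 92/1105 + C1 = -4 and u'(0) = -288/1105 + 4*C1 + 4*C2 = 5. Solving gives C1 = -4512/1105, C2 = 23861/4420.

u = -96*sin(3*t)/1105 + 92*cos(3*t)/1105 - 4512*cos(4*t)*exp(4*t)/1105 + 23861*exp(4*t)*sin(4*t)/4420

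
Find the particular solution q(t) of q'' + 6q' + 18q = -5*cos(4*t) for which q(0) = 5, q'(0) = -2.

Characteristic equation r² + 6r + 18 = 0 has discriminant (6)² - 4·(18) = -36 < 0, so r = -3 ± 3i.
Hence q_h = C1*cos(3*t)*exp(-3*t) + C2*exp(-3*t)*sin(3*t).
Try q_p = A*cos(4*t) + B*sin(4*t). Substituting and equating the coefficients of cos(4t) and sin(4t) gives A = -1/58, B = -6/29, so q_p = -6*sin(4*t)/29 - cos(4*t)/58.
General solution: q = -6*sin(4*t)/29 - cos(4*t)/58 + C1*cos(3*t)*exp(-3*t) + C2*exp(-3*t)*sin(3*t).
Apply the initial conditions: q(0) = -1/58 + C1 = 5 and q'(0) = -24/29 - 3*C1 + 3*C2 = -2. Solving gives C1 = 291/58, C2 = 805/174.

q = -6*sin(4*t)/29 - cos(4*t)/58 + 291*cos(3*t)*exp(-3*t)/58 + 805*exp(-3*t)*sin(3*t)/174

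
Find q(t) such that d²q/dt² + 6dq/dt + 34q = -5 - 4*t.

q = -73/578 - 2*t/17 + C1*cos(5*t)*exp(-3*t) + C2*exp(-3*t)*sin(5*t)

Characteristic equation r² + 6r + 34 = 0 has discriminant (6)² - 4·(34) = -100 < 0, so r = -3 ± 5i.
Hence q_h = C1*cos(5*t)*exp(-3*t) + C2*exp(-3*t)*sin(5*t).
For the particular solution try q_p = A0 + A1*t. Substituting and matching coefficients of each power of t gives A0 = -73/578, A1 = -2/17, so q_p = -73/578 - 2*t/17.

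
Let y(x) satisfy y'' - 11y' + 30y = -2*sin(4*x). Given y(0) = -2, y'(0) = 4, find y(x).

y = -648*exp(5*x)/41 - 22*cos(4*x)/533 - 7*sin(4*x)/533 + 180*exp(6*x)/13

Characteristic equation r² - 11r + 30 = 0 factors as (r - 5)(r - 6) = 0, so r = 5, 6.
Hence y_h = C1*exp(5*x) + C2*exp(6*x).
Try y_p = A*cos(4*x) + B*sin(4*x). Substituting and equating the coefficients of cos(4x) and sin(4x) gives A = -22/533, B = -7/533, so y_p = -22*cos(4*x)/533 - 7*sin(4*x)/533.
General solution: y = -22*cos(4*x)/533 - 7*sin(4*x)/533 + C1*exp(5*x) + C2*exp(6*x).
Apply the initial conditions: y(0) = -22/533 + C1 + C2 = -2 and y'(0) = -28/533 + 5*C1 + 6*C2 = 4. Solving gives C1 = -648/41, C2 = 180/13.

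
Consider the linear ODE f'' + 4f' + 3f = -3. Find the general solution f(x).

Characteristic equation r² + 4r + 3 = 0 factors as (r + 1)(r + 3) = 0, so r = -1, -3.
Hence f_h = C1*exp(-x) + C2*exp(-3*x).
For the particular solution try f_p = A0. Substituting and matching coefficients of each power of x gives A0 = -1, so f_p = -1.

f = -1 + C1*exp(-x) + C2*exp(-3*x)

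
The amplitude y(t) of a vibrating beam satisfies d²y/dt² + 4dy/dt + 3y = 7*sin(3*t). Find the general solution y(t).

y = -7*cos(3*t)/15 - 7*sin(3*t)/30 + C1*exp(-3*t) + C2*exp(-t)

Characteristic equation r² + 4r + 3 = 0 factors as (r + 3)(r + 1) = 0, so r = -3, -1.
Hence y_h = C1*exp(-3*t) + C2*exp(-t).
Try y_p = A*cos(3*t) + B*sin(3*t). Substituting and equating the coefficients of cos(3t) and sin(3t) gives A = -7/15, B = -7/30, so y_p = -7*cos(3*t)/15 - 7*sin(3*t)/30.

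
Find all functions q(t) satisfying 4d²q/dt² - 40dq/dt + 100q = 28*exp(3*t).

q = 7*exp(3*t)/4 + C1*exp(5*t) + C2*t*exp(5*t)

Divide through by 4: q'' - 10q' + 25q = 7*exp(3*t).
Characteristic equation r² - 10r + 25 = 0 has discriminant (-10)² - 4·(25) = 0, so r = 5 is a repeated root.
Hence q_h = (C1 + C2*t)*exp(5*t).
Try q_p = A*exp(3*t). Substituting into the equation and dividing by exp(3*t) gives A = 7/4, so q_p = 7*exp(3*t)/4.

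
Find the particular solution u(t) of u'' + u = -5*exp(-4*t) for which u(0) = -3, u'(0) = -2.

u = -54*sin(t)/17 - 46*cos(t)/17 - 5*exp(-4*t)/17

Characteristic equation r² + 1 = 0 has discriminant (0)² - 4·(1) = -4 < 0, so r = ± i.
Hence u_h = C1*cos(t) + C2*sin(t).
Try u_p = A*exp(-4*t). Substituting into the equation and dividing by exp(-4*t) gives A = -5/17, so u_p = -5*exp(-4*t)/17.
General solution: u = -5*exp(-4*t)/17 + C1*cos(t) + C2*sin(t).
Apply the initial conditions: u(0) = -5/17 + C1 = -3 and u'(0) = 20/17 + C2 = -2. Solving gives C1 = -46/17, C2 = -54/17.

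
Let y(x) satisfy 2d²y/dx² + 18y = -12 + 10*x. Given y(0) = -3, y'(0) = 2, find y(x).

Divide through by 2: y'' + 9y = -6 + 5*x.
Characteristic equation r² + 9 = 0 has discriminant (0)² - 4·(9) = -36 < 0, so r = ± 3i.
Hence y_h = C1*cos(3*x) + C2*sin(3*x).
For the particular solution try y_p = A0 + A1*x. Substituting and matching coefficients of each power of x gives A0 = -2/3, A1 = 5/9, so y_p = -2/3 + 5*x/9.
General solution: y = -2/3 + 5*x/9 + C1*cos(3*x) + C2*sin(3*x).
Apply the initial conditions: y(0) = -2/3 + C1 = -3 and y'(0) = 5/9 + 3*C2 = 2. Solving gives C1 = -7/3, C2 = 13/27.

y = -2/3 - 7*cos(3*x)/3 + 5*x/9 + 13*sin(3*x)/27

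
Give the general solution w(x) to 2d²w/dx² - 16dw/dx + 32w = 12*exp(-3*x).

Divide through by 2: w'' - 8w' + 16w = 6*exp(-3*x).
Characteristic equation r² - 8r + 16 = 0 has discriminant (-8)² - 4·(16) = 0, so r = 4 is a repeated root.
Hence w_h = (C1 + C2*x)*exp(4*x).
Try w_p = A*exp(-3*x). Substituting into the equation and dividing by exp(-3*x) gives A = 6/49, so w_p = 6*exp(-3*x)/49.

w = 6*exp(-3*x)/49 + C1*exp(4*x) + C2*x*exp(4*x)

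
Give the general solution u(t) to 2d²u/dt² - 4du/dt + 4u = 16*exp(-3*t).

Divide through by 2: u'' - 2u' + 2u = 8*exp(-3*t).
Characteristic equation r² - 2r + 2 = 0 has discriminant (-2)² - 4·(2) = -4 < 0, so r = 1 ± i.
Hence u_h = C1*cos(t)*exp(t) + C2*exp(t)*sin(t).
Try u_p = A*exp(-3*t). Substituting into the equation and dividing by exp(-3*t) gives A = 8/17, so u_p = 8*exp(-3*t)/17.

u = 8*exp(-3*t)/17 + C1*cos(t)*exp(t) + C2*exp(t)*sin(t)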